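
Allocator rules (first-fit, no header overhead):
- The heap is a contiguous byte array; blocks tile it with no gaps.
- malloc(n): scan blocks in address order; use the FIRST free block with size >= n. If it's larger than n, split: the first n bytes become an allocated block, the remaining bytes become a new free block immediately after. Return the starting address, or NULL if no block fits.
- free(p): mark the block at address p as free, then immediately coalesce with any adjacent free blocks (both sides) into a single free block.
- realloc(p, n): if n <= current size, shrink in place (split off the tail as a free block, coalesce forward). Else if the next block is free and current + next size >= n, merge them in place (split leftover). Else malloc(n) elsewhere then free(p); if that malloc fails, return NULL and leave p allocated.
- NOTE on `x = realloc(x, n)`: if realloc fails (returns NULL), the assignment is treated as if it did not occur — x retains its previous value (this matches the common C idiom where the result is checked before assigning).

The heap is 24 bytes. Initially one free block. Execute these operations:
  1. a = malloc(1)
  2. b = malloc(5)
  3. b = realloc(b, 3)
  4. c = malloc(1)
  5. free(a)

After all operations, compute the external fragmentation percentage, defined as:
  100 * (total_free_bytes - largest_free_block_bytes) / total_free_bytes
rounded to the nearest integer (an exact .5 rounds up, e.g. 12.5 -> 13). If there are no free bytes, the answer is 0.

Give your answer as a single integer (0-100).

Answer: 5

Derivation:
Op 1: a = malloc(1) -> a = 0; heap: [0-0 ALLOC][1-23 FREE]
Op 2: b = malloc(5) -> b = 1; heap: [0-0 ALLOC][1-5 ALLOC][6-23 FREE]
Op 3: b = realloc(b, 3) -> b = 1; heap: [0-0 ALLOC][1-3 ALLOC][4-23 FREE]
Op 4: c = malloc(1) -> c = 4; heap: [0-0 ALLOC][1-3 ALLOC][4-4 ALLOC][5-23 FREE]
Op 5: free(a) -> (freed a); heap: [0-0 FREE][1-3 ALLOC][4-4 ALLOC][5-23 FREE]
Free blocks: [1 19] total_free=20 largest=19 -> 100*(20-19)/20 = 100/20 = 5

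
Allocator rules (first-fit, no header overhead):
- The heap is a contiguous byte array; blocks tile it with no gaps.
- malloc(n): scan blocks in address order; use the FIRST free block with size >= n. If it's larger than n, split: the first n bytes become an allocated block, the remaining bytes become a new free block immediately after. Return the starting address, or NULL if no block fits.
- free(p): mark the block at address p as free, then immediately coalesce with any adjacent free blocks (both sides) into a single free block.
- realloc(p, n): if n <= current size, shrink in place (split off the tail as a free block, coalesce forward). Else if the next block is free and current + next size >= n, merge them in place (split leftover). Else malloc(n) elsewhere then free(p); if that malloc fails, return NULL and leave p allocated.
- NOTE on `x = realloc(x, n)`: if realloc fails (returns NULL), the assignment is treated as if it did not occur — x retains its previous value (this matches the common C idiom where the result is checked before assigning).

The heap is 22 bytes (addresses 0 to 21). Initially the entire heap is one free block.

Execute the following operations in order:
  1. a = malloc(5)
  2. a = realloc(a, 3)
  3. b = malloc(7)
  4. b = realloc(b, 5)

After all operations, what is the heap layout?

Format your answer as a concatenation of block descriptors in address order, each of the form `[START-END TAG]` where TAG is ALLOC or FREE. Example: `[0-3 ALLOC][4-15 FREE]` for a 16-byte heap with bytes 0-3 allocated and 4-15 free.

Op 1: a = malloc(5) -> a = 0; heap: [0-4 ALLOC][5-21 FREE]
Op 2: a = realloc(a, 3) -> a = 0; heap: [0-2 ALLOC][3-21 FREE]
Op 3: b = malloc(7) -> b = 3; heap: [0-2 ALLOC][3-9 ALLOC][10-21 FREE]
Op 4: b = realloc(b, 5) -> b = 3; heap: [0-2 ALLOC][3-7 ALLOC][8-21 FREE]

Answer: [0-2 ALLOC][3-7 ALLOC][8-21 FREE]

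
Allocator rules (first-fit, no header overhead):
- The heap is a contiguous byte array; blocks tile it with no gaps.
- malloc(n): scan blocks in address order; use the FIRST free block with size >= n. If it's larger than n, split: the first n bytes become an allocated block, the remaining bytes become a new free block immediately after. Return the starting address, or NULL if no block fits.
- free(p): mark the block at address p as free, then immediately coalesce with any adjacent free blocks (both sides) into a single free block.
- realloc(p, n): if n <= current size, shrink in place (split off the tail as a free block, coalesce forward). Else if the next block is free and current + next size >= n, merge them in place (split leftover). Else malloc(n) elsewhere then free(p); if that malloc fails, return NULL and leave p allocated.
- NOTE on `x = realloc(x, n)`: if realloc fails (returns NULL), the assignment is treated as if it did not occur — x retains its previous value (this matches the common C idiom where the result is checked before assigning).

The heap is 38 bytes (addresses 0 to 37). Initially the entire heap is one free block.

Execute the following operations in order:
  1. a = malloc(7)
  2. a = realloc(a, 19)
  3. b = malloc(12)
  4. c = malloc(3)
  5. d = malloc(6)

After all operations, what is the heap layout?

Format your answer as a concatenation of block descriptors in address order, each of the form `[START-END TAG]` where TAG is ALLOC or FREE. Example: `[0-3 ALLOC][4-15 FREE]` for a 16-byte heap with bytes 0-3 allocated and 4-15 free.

Op 1: a = malloc(7) -> a = 0; heap: [0-6 ALLOC][7-37 FREE]
Op 2: a = realloc(a, 19) -> a = 0; heap: [0-18 ALLOC][19-37 FREE]
Op 3: b = malloc(12) -> b = 19; heap: [0-18 ALLOC][19-30 ALLOC][31-37 FREE]
Op 4: c = malloc(3) -> c = 31; heap: [0-18 ALLOC][19-30 ALLOC][31-33 ALLOC][34-37 FREE]
Op 5: d = malloc(6) -> d = NULL; heap: [0-18 ALLOC][19-30 ALLOC][31-33 ALLOC][34-37 FREE]

Answer: [0-18 ALLOC][19-30 ALLOC][31-33 ALLOC][34-37 FREE]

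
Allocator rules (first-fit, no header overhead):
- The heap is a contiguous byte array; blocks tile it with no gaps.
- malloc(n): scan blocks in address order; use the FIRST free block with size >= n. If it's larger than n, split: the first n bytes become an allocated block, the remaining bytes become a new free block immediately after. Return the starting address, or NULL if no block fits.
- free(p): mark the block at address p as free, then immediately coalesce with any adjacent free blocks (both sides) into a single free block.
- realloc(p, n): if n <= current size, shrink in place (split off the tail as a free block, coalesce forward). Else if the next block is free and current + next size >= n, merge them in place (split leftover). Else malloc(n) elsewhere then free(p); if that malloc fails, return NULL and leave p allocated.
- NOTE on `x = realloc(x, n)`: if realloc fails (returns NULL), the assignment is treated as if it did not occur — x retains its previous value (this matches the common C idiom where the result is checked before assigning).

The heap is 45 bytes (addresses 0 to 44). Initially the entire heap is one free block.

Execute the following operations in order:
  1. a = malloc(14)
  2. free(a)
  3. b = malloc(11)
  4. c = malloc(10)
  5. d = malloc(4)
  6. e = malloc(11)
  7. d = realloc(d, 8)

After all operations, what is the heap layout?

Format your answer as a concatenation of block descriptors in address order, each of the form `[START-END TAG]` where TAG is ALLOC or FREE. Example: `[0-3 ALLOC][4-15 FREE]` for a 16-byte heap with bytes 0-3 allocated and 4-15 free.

Answer: [0-10 ALLOC][11-20 ALLOC][21-24 FREE][25-35 ALLOC][36-43 ALLOC][44-44 FREE]

Derivation:
Op 1: a = malloc(14) -> a = 0; heap: [0-13 ALLOC][14-44 FREE]
Op 2: free(a) -> (freed a); heap: [0-44 FREE]
Op 3: b = malloc(11) -> b = 0; heap: [0-10 ALLOC][11-44 FREE]
Op 4: c = malloc(10) -> c = 11; heap: [0-10 ALLOC][11-20 ALLOC][21-44 FREE]
Op 5: d = malloc(4) -> d = 21; heap: [0-10 ALLOC][11-20 ALLOC][21-24 ALLOC][25-44 FREE]
Op 6: e = malloc(11) -> e = 25; heap: [0-10 ALLOC][11-20 ALLOC][21-24 ALLOC][25-35 ALLOC][36-44 FREE]
Op 7: d = realloc(d, 8) -> d = 36; heap: [0-10 ALLOC][11-20 ALLOC][21-24 FREE][25-35 ALLOC][36-43 ALLOC][44-44 FREE]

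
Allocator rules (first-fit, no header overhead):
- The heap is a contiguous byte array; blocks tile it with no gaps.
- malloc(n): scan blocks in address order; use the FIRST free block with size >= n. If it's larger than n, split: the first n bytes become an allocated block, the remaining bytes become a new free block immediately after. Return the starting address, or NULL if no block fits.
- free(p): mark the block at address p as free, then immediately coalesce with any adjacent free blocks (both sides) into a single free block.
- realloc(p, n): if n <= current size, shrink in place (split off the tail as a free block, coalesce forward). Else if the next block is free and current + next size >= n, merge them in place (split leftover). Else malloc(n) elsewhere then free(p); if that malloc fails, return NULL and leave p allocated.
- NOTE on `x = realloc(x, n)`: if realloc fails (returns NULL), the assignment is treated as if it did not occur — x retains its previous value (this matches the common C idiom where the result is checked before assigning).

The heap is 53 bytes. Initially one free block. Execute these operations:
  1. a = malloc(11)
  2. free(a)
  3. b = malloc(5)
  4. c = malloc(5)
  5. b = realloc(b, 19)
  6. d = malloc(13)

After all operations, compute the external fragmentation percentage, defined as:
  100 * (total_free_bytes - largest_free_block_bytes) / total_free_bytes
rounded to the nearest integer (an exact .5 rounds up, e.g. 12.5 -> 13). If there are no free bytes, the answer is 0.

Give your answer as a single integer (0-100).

Op 1: a = malloc(11) -> a = 0; heap: [0-10 ALLOC][11-52 FREE]
Op 2: free(a) -> (freed a); heap: [0-52 FREE]
Op 3: b = malloc(5) -> b = 0; heap: [0-4 ALLOC][5-52 FREE]
Op 4: c = malloc(5) -> c = 5; heap: [0-4 ALLOC][5-9 ALLOC][10-52 FREE]
Op 5: b = realloc(b, 19) -> b = 10; heap: [0-4 FREE][5-9 ALLOC][10-28 ALLOC][29-52 FREE]
Op 6: d = malloc(13) -> d = 29; heap: [0-4 FREE][5-9 ALLOC][10-28 ALLOC][29-41 ALLOC][42-52 FREE]
Free blocks: [5 11] total_free=16 largest=11 -> 100*(16-11)/16 = 500/16 = 31.25 -> rounds to 31

Answer: 31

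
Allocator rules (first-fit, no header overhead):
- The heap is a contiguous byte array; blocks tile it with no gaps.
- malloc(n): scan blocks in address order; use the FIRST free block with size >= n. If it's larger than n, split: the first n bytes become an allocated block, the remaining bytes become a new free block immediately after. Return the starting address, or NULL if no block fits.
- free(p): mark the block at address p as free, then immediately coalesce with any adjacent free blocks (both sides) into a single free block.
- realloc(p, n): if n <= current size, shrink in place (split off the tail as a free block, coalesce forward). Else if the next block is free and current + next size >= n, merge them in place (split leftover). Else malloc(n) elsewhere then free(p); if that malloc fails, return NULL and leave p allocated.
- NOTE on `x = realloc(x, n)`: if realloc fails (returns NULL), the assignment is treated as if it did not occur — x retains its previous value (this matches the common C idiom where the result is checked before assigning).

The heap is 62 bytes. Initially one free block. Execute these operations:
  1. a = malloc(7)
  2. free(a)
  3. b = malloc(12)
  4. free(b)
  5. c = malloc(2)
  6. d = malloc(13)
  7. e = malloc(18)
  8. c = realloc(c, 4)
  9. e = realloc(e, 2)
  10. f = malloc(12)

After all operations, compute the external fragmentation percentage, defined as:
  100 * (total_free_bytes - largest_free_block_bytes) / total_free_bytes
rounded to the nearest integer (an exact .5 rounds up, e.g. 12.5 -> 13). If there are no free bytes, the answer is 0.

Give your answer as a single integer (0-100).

Answer: 19

Derivation:
Op 1: a = malloc(7) -> a = 0; heap: [0-6 ALLOC][7-61 FREE]
Op 2: free(a) -> (freed a); heap: [0-61 FREE]
Op 3: b = malloc(12) -> b = 0; heap: [0-11 ALLOC][12-61 FREE]
Op 4: free(b) -> (freed b); heap: [0-61 FREE]
Op 5: c = malloc(2) -> c = 0; heap: [0-1 ALLOC][2-61 FREE]
Op 6: d = malloc(13) -> d = 2; heap: [0-1 ALLOC][2-14 ALLOC][15-61 FREE]
Op 7: e = malloc(18) -> e = 15; heap: [0-1 ALLOC][2-14 ALLOC][15-32 ALLOC][33-61 FREE]
Op 8: c = realloc(c, 4) -> c = 33; heap: [0-1 FREE][2-14 ALLOC][15-32 ALLOC][33-36 ALLOC][37-61 FREE]
Op 9: e = realloc(e, 2) -> e = 15; heap: [0-1 FREE][2-14 ALLOC][15-16 ALLOC][17-32 FREE][33-36 ALLOC][37-61 FREE]
Op 10: f = malloc(12) -> f = 17; heap: [0-1 FREE][2-14 ALLOC][15-16 ALLOC][17-28 ALLOC][29-32 FREE][33-36 ALLOC][37-61 FREE]
Free blocks: [2 4 25] total_free=31 largest=25 -> 100*(31-25)/31 = 600/31 ≈ 19.355 -> rounds to 19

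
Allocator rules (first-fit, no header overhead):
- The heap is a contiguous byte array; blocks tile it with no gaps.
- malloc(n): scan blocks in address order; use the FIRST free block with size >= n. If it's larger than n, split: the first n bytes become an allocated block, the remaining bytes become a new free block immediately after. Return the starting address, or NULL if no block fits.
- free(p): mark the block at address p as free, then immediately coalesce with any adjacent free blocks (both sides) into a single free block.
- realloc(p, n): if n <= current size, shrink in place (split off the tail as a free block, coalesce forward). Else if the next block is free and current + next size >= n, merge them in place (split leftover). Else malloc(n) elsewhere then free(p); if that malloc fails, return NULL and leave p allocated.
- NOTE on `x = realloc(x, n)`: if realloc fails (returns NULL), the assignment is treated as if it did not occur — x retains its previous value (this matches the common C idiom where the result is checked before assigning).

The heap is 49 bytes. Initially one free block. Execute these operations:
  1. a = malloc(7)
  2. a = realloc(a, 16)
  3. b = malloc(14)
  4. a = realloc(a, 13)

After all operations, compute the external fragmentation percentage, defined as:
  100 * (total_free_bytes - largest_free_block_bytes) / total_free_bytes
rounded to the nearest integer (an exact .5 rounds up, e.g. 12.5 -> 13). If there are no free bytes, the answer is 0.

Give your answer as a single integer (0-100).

Answer: 14

Derivation:
Op 1: a = malloc(7) -> a = 0; heap: [0-6 ALLOC][7-48 FREE]
Op 2: a = realloc(a, 16) -> a = 0; heap: [0-15 ALLOC][16-48 FREE]
Op 3: b = malloc(14) -> b = 16; heap: [0-15 ALLOC][16-29 ALLOC][30-48 FREE]
Op 4: a = realloc(a, 13) -> a = 0; heap: [0-12 ALLOC][13-15 FREE][16-29 ALLOC][30-48 FREE]
Free blocks: [3 19] total_free=22 largest=19 -> 100*(22-19)/22 = 300/22 ≈ 13.636 -> rounds to 14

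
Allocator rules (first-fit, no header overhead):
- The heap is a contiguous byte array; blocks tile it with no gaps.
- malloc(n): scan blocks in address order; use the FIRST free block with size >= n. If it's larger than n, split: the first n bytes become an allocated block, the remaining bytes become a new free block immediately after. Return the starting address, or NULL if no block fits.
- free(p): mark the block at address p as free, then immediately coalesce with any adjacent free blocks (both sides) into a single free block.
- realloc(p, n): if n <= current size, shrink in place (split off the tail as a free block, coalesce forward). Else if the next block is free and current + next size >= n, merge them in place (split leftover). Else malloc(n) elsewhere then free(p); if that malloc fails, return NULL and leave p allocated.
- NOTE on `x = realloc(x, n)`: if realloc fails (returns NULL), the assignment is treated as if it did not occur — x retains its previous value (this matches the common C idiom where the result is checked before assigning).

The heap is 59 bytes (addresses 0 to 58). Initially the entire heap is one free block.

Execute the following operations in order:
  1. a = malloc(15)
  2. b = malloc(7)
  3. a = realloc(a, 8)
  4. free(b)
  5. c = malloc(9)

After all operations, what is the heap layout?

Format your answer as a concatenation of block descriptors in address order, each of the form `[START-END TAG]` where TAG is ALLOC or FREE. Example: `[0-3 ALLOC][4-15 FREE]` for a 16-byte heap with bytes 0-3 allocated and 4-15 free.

Answer: [0-7 ALLOC][8-16 ALLOC][17-58 FREE]

Derivation:
Op 1: a = malloc(15) -> a = 0; heap: [0-14 ALLOC][15-58 FREE]
Op 2: b = malloc(7) -> b = 15; heap: [0-14 ALLOC][15-21 ALLOC][22-58 FREE]
Op 3: a = realloc(a, 8) -> a = 0; heap: [0-7 ALLOC][8-14 FREE][15-21 ALLOC][22-58 FREE]
Op 4: free(b) -> (freed b); heap: [0-7 ALLOC][8-58 FREE]
Op 5: c = malloc(9) -> c = 8; heap: [0-7 ALLOC][8-16 ALLOC][17-58 FREE]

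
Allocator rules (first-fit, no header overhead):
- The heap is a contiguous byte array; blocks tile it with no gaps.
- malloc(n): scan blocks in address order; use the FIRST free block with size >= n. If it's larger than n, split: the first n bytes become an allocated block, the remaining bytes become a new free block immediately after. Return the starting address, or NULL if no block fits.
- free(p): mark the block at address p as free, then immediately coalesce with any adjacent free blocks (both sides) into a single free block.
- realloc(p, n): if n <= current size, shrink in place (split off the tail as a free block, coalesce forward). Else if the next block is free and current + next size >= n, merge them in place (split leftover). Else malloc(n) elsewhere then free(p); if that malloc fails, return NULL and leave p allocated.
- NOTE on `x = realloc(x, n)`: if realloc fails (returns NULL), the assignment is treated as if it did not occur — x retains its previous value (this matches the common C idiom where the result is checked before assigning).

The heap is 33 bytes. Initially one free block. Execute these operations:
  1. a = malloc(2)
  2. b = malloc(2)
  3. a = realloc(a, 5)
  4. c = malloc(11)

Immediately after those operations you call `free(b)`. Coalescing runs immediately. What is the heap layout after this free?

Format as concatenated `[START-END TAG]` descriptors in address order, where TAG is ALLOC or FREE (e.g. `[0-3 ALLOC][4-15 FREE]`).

Op 1: a = malloc(2) -> a = 0; heap: [0-1 ALLOC][2-32 FREE]
Op 2: b = malloc(2) -> b = 2; heap: [0-1 ALLOC][2-3 ALLOC][4-32 FREE]
Op 3: a = realloc(a, 5) -> a = 4; heap: [0-1 FREE][2-3 ALLOC][4-8 ALLOC][9-32 FREE]
Op 4: c = malloc(11) -> c = 9; heap: [0-1 FREE][2-3 ALLOC][4-8 ALLOC][9-19 ALLOC][20-32 FREE]
free(b): b = 2 -> block [2-3 ALLOC]; mark free, coalesce with adjacent free neighbors -> [0-3 FREE][4-8 ALLOC][9-19 ALLOC][20-32 FREE]

Answer: [0-3 FREE][4-8 ALLOC][9-19 ALLOC][20-32 FREE]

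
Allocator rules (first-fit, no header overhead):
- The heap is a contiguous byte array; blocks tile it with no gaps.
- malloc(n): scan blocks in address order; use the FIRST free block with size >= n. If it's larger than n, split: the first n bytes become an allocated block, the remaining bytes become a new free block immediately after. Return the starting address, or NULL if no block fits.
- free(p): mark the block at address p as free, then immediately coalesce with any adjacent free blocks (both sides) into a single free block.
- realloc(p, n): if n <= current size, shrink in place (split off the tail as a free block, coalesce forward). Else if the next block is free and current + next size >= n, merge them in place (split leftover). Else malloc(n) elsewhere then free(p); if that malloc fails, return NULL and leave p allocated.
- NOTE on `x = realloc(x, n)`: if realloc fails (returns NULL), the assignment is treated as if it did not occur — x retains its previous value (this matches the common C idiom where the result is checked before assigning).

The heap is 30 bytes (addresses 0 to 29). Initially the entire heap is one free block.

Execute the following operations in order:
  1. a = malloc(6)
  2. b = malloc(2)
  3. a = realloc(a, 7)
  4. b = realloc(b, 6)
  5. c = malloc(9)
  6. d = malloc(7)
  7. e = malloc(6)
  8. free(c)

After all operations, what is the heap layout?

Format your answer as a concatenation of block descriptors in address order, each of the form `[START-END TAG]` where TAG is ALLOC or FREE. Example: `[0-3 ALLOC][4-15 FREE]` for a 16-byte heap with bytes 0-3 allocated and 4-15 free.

Answer: [0-5 ALLOC][6-7 FREE][8-14 ALLOC][15-23 FREE][24-29 ALLOC]

Derivation:
Op 1: a = malloc(6) -> a = 0; heap: [0-5 ALLOC][6-29 FREE]
Op 2: b = malloc(2) -> b = 6; heap: [0-5 ALLOC][6-7 ALLOC][8-29 FREE]
Op 3: a = realloc(a, 7) -> a = 8; heap: [0-5 FREE][6-7 ALLOC][8-14 ALLOC][15-29 FREE]
Op 4: b = realloc(b, 6) -> b = 0; heap: [0-5 ALLOC][6-7 FREE][8-14 ALLOC][15-29 FREE]
Op 5: c = malloc(9) -> c = 15; heap: [0-5 ALLOC][6-7 FREE][8-14 ALLOC][15-23 ALLOC][24-29 FREE]
Op 6: d = malloc(7) -> d = NULL; heap: [0-5 ALLOC][6-7 FREE][8-14 ALLOC][15-23 ALLOC][24-29 FREE]
Op 7: e = malloc(6) -> e = 24; heap: [0-5 ALLOC][6-7 FREE][8-14 ALLOC][15-23 ALLOC][24-29 ALLOC]
Op 8: free(c) -> (freed c); heap: [0-5 ALLOC][6-7 FREE][8-14 ALLOC][15-23 FREE][24-29 ALLOC]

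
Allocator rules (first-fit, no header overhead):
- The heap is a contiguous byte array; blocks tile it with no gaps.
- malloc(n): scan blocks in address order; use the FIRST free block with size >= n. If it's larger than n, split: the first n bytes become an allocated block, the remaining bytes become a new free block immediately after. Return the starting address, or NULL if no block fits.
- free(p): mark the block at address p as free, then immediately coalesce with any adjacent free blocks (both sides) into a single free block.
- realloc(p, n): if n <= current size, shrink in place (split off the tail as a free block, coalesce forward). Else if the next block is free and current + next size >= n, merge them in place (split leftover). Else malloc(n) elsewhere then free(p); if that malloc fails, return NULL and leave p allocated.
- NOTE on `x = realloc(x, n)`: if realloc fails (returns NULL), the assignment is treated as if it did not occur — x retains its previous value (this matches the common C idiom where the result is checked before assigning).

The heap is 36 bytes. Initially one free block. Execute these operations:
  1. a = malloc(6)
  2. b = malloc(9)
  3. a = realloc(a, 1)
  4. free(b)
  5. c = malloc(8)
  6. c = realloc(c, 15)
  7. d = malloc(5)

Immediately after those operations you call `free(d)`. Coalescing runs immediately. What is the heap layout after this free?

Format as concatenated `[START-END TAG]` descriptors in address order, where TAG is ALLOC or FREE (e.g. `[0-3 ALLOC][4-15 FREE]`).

Answer: [0-0 ALLOC][1-15 ALLOC][16-35 FREE]

Derivation:
Op 1: a = malloc(6) -> a = 0; heap: [0-5 ALLOC][6-35 FREE]
Op 2: b = malloc(9) -> b = 6; heap: [0-5 ALLOC][6-14 ALLOC][15-35 FREE]
Op 3: a = realloc(a, 1) -> a = 0; heap: [0-0 ALLOC][1-5 FREE][6-14 ALLOC][15-35 FREE]
Op 4: free(b) -> (freed b); heap: [0-0 ALLOC][1-35 FREE]
Op 5: c = malloc(8) -> c = 1; heap: [0-0 ALLOC][1-8 ALLOC][9-35 FREE]
Op 6: c = realloc(c, 15) -> c = 1; heap: [0-0 ALLOC][1-15 ALLOC][16-35 FREE]
Op 7: d = malloc(5) -> d = 16; heap: [0-0 ALLOC][1-15 ALLOC][16-20 ALLOC][21-35 FREE]
free(d): d = 16 -> block [16-20 ALLOC]; mark free, coalesce with adjacent free neighbors -> [0-0 ALLOC][1-15 ALLOC][16-35 FREE]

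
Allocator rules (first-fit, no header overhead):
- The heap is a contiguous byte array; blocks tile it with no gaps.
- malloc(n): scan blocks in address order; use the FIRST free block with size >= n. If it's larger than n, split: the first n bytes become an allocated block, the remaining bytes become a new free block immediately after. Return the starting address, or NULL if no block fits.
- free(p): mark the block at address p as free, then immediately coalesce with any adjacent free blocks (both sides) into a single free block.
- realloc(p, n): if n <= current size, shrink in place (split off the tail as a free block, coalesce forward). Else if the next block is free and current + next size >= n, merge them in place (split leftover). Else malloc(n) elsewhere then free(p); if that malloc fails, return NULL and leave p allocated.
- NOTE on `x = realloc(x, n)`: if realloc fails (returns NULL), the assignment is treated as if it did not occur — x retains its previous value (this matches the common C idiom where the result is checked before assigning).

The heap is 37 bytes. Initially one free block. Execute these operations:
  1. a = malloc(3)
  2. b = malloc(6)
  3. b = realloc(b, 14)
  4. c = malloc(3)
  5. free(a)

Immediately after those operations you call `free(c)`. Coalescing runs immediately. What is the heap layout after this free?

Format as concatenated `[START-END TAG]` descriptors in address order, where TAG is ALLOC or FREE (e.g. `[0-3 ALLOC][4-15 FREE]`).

Answer: [0-2 FREE][3-16 ALLOC][17-36 FREE]

Derivation:
Op 1: a = malloc(3) -> a = 0; heap: [0-2 ALLOC][3-36 FREE]
Op 2: b = malloc(6) -> b = 3; heap: [0-2 ALLOC][3-8 ALLOC][9-36 FREE]
Op 3: b = realloc(b, 14) -> b = 3; heap: [0-2 ALLOC][3-16 ALLOC][17-36 FREE]
Op 4: c = malloc(3) -> c = 17; heap: [0-2 ALLOC][3-16 ALLOC][17-19 ALLOC][20-36 FREE]
Op 5: free(a) -> (freed a); heap: [0-2 FREE][3-16 ALLOC][17-19 ALLOC][20-36 FREE]
free(c): c = 17 -> block [17-19 ALLOC]; mark free, coalesce with adjacent free neighbors -> [0-2 FREE][3-16 ALLOC][17-36 FREE]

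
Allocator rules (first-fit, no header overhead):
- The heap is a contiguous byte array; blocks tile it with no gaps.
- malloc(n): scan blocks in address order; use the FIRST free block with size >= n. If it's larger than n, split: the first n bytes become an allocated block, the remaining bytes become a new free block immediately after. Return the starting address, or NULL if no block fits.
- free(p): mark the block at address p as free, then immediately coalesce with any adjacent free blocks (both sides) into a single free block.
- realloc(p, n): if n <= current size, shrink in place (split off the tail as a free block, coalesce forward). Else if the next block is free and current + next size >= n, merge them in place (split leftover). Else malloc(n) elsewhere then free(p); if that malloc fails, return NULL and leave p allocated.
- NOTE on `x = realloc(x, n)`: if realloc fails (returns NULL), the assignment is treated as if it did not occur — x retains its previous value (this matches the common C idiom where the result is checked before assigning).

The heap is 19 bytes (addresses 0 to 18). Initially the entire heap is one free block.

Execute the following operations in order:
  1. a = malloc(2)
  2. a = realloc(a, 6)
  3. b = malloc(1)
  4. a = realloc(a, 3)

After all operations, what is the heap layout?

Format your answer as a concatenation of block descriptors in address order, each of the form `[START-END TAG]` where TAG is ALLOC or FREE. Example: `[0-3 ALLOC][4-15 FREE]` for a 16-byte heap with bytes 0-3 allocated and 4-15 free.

Op 1: a = malloc(2) -> a = 0; heap: [0-1 ALLOC][2-18 FREE]
Op 2: a = realloc(a, 6) -> a = 0; heap: [0-5 ALLOC][6-18 FREE]
Op 3: b = malloc(1) -> b = 6; heap: [0-5 ALLOC][6-6 ALLOC][7-18 FREE]
Op 4: a = realloc(a, 3) -> a = 0; heap: [0-2 ALLOC][3-5 FREE][6-6 ALLOC][7-18 FREE]

Answer: [0-2 ALLOC][3-5 FREE][6-6 ALLOC][7-18 FREE]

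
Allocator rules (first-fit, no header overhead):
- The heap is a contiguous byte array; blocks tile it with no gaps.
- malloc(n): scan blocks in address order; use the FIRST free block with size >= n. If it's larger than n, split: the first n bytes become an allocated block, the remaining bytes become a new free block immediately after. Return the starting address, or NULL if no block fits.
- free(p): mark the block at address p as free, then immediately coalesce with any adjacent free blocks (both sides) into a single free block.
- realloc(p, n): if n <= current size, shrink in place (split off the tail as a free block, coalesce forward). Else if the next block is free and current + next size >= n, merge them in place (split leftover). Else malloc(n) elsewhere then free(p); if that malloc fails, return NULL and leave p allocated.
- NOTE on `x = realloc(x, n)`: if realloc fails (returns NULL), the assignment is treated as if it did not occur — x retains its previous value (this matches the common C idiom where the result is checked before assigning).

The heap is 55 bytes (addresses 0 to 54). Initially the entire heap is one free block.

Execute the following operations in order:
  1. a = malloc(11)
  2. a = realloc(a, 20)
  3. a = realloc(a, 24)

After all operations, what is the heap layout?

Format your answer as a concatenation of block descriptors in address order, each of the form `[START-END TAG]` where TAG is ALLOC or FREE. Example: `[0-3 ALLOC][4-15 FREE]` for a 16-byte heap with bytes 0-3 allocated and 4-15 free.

Answer: [0-23 ALLOC][24-54 FREE]

Derivation:
Op 1: a = malloc(11) -> a = 0; heap: [0-10 ALLOC][11-54 FREE]
Op 2: a = realloc(a, 20) -> a = 0; heap: [0-19 ALLOC][20-54 FREE]
Op 3: a = realloc(a, 24) -> a = 0; heap: [0-23 ALLOC][24-54 FREE]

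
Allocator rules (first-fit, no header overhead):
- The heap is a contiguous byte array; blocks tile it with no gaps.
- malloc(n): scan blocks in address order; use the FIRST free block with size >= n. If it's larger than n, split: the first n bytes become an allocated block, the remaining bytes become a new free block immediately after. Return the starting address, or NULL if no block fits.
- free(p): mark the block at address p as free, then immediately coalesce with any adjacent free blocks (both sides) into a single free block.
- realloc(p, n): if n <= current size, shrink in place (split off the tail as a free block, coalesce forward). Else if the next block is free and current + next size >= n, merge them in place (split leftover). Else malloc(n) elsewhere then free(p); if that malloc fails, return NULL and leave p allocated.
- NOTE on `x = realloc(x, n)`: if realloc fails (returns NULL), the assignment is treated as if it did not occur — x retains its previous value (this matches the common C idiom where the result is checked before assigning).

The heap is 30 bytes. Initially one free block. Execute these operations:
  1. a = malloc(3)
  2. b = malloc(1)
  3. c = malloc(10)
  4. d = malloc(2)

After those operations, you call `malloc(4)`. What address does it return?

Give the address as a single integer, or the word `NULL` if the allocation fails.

Op 1: a = malloc(3) -> a = 0; heap: [0-2 ALLOC][3-29 FREE]
Op 2: b = malloc(1) -> b = 3; heap: [0-2 ALLOC][3-3 ALLOC][4-29 FREE]
Op 3: c = malloc(10) -> c = 4; heap: [0-2 ALLOC][3-3 ALLOC][4-13 ALLOC][14-29 FREE]
Op 4: d = malloc(2) -> d = 14; heap: [0-2 ALLOC][3-3 ALLOC][4-13 ALLOC][14-15 ALLOC][16-29 FREE]
malloc(4): first-fit scan over [0-2 ALLOC][3-3 ALLOC][4-13 ALLOC][14-15 ALLOC][16-29 FREE] -> 16

Answer: 16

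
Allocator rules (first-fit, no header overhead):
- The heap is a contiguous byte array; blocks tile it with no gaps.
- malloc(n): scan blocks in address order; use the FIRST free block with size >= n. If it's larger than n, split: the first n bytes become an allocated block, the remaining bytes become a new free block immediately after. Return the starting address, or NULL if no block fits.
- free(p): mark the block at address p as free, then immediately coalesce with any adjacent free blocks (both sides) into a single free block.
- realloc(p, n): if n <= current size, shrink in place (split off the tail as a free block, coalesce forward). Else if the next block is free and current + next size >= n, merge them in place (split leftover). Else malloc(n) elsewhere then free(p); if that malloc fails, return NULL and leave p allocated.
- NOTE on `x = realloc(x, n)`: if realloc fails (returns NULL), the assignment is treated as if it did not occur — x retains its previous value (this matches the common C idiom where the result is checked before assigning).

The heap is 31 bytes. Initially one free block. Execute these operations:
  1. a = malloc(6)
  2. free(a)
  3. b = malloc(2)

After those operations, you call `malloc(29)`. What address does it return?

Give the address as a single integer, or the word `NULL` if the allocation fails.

Op 1: a = malloc(6) -> a = 0; heap: [0-5 ALLOC][6-30 FREE]
Op 2: free(a) -> (freed a); heap: [0-30 FREE]
Op 3: b = malloc(2) -> b = 0; heap: [0-1 ALLOC][2-30 FREE]
malloc(29): first-fit scan over [0-1 ALLOC][2-30 FREE] -> 2

Answer: 2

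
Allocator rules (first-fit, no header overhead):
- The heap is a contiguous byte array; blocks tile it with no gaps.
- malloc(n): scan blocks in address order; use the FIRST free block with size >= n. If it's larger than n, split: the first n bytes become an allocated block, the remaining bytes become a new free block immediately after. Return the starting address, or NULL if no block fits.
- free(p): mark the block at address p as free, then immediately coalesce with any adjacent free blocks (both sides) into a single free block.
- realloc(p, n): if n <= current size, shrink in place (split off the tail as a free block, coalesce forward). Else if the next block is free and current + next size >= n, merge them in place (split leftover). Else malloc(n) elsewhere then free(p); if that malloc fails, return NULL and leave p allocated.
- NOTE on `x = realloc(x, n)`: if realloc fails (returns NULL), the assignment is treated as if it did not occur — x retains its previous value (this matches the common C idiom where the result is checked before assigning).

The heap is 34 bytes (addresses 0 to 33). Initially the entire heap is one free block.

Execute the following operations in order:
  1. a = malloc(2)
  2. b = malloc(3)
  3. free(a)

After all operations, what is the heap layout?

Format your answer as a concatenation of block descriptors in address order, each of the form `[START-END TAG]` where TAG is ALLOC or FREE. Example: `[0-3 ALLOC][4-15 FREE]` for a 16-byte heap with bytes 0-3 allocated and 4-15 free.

Answer: [0-1 FREE][2-4 ALLOC][5-33 FREE]

Derivation:
Op 1: a = malloc(2) -> a = 0; heap: [0-1 ALLOC][2-33 FREE]
Op 2: b = malloc(3) -> b = 2; heap: [0-1 ALLOC][2-4 ALLOC][5-33 FREE]
Op 3: free(a) -> (freed a); heap: [0-1 FREE][2-4 ALLOC][5-33 FREE]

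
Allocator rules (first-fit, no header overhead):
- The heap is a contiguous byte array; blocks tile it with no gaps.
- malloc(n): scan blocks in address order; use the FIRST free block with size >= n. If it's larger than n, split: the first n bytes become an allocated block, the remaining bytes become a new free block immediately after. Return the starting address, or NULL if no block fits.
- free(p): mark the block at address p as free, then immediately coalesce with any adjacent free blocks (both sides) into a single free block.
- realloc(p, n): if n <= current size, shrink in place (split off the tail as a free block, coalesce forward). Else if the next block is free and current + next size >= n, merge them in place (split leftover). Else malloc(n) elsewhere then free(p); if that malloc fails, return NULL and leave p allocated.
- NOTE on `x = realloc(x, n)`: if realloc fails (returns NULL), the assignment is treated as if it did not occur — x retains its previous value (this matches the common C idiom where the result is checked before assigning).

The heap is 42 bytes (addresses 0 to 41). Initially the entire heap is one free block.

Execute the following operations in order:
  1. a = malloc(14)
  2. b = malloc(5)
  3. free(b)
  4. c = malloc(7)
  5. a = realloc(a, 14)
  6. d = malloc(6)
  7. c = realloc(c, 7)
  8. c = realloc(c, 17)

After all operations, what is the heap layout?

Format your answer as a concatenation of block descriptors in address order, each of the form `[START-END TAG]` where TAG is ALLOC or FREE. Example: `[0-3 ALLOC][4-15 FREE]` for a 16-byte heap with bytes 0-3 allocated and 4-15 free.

Answer: [0-13 ALLOC][14-20 ALLOC][21-26 ALLOC][27-41 FREE]

Derivation:
Op 1: a = malloc(14) -> a = 0; heap: [0-13 ALLOC][14-41 FREE]
Op 2: b = malloc(5) -> b = 14; heap: [0-13 ALLOC][14-18 ALLOC][19-41 FREE]
Op 3: free(b) -> (freed b); heap: [0-13 ALLOC][14-41 FREE]
Op 4: c = malloc(7) -> c = 14; heap: [0-13 ALLOC][14-20 ALLOC][21-41 FREE]
Op 5: a = realloc(a, 14) -> a = 0; heap: [0-13 ALLOC][14-20 ALLOC][21-41 FREE]
Op 6: d = malloc(6) -> d = 21; heap: [0-13 ALLOC][14-20 ALLOC][21-26 ALLOC][27-41 FREE]
Op 7: c = realloc(c, 7) -> c = 14; heap: [0-13 ALLOC][14-20 ALLOC][21-26 ALLOC][27-41 FREE]
Op 8: c = realloc(c, 17) -> NULL (c unchanged); heap: [0-13 ALLOC][14-20 ALLOC][21-26 ALLOC][27-41 FREE]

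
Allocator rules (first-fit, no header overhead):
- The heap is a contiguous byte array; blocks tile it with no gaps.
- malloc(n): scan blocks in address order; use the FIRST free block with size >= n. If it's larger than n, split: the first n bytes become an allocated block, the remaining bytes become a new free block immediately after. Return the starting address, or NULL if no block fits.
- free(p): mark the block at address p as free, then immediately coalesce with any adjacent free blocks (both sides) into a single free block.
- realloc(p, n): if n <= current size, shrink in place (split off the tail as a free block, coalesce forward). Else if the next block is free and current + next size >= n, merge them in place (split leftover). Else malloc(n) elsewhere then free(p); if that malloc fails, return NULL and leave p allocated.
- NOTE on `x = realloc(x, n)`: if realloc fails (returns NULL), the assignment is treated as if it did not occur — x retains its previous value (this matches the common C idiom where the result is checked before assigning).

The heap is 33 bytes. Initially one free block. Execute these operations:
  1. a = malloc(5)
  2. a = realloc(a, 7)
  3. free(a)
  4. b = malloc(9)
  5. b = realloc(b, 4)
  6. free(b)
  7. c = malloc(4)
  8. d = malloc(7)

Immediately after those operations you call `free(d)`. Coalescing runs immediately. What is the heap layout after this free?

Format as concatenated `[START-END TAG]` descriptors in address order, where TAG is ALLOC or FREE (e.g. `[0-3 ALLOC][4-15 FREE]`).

Answer: [0-3 ALLOC][4-32 FREE]

Derivation:
Op 1: a = malloc(5) -> a = 0; heap: [0-4 ALLOC][5-32 FREE]
Op 2: a = realloc(a, 7) -> a = 0; heap: [0-6 ALLOC][7-32 FREE]
Op 3: free(a) -> (freed a); heap: [0-32 FREE]
Op 4: b = malloc(9) -> b = 0; heap: [0-8 ALLOC][9-32 FREE]
Op 5: b = realloc(b, 4) -> b = 0; heap: [0-3 ALLOC][4-32 FREE]
Op 6: free(b) -> (freed b); heap: [0-32 FREE]
Op 7: c = malloc(4) -> c = 0; heap: [0-3 ALLOC][4-32 FREE]
Op 8: d = malloc(7) -> d = 4; heap: [0-3 ALLOC][4-10 ALLOC][11-32 FREE]
free(d): d = 4 -> block [4-10 ALLOC]; mark free, coalesce with adjacent free neighbors -> [0-3 ALLOC][4-32 FREE]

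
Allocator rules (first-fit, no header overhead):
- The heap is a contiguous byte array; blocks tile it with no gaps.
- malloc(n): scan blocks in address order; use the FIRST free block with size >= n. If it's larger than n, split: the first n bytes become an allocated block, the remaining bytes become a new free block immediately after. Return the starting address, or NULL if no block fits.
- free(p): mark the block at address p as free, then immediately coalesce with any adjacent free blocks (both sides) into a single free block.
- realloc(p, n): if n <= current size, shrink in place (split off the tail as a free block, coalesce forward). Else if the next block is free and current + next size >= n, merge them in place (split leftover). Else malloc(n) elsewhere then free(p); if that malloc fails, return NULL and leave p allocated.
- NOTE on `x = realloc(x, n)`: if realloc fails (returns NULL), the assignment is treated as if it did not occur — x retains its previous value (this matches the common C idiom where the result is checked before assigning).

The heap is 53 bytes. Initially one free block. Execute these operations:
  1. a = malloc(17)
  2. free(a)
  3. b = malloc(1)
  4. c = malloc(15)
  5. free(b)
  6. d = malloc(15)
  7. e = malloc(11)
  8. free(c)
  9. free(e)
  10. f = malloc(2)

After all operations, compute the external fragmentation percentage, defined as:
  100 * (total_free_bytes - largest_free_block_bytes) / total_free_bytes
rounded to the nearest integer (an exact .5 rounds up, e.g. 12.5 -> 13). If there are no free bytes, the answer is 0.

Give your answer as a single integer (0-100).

Answer: 39

Derivation:
Op 1: a = malloc(17) -> a = 0; heap: [0-16 ALLOC][17-52 FREE]
Op 2: free(a) -> (freed a); heap: [0-52 FREE]
Op 3: b = malloc(1) -> b = 0; heap: [0-0 ALLOC][1-52 FREE]
Op 4: c = malloc(15) -> c = 1; heap: [0-0 ALLOC][1-15 ALLOC][16-52 FREE]
Op 5: free(b) -> (freed b); heap: [0-0 FREE][1-15 ALLOC][16-52 FREE]
Op 6: d = malloc(15) -> d = 16; heap: [0-0 FREE][1-15 ALLOC][16-30 ALLOC][31-52 FREE]
Op 7: e = malloc(11) -> e = 31; heap: [0-0 FREE][1-15 ALLOC][16-30 ALLOC][31-41 ALLOC][42-52 FREE]
Op 8: free(c) -> (freed c); heap: [0-15 FREE][16-30 ALLOC][31-41 ALLOC][42-52 FREE]
Op 9: free(e) -> (freed e); heap: [0-15 FREE][16-30 ALLOC][31-52 FREE]
Op 10: f = malloc(2) -> f = 0; heap: [0-1 ALLOC][2-15 FREE][16-30 ALLOC][31-52 FREE]
Free blocks: [14 22] total_free=36 largest=22 -> 100*(36-22)/36 = 1400/36 ≈ 38.889 -> rounds to 39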